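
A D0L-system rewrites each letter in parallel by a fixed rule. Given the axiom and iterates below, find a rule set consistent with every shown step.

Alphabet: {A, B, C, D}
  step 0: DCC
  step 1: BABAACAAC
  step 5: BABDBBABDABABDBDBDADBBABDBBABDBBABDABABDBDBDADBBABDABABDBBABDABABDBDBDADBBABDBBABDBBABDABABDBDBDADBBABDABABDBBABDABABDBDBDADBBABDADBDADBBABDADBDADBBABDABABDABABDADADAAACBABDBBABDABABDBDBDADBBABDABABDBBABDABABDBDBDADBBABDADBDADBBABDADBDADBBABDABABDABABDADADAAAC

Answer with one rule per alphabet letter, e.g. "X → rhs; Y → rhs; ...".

A->DA, B->DB, C->AAC, D->BAB

  step 0 ⇒ step 1: DCC ⇒ BAB·AAC·AAC
    C ↦ AAC
    D ↦ BAB
    A ↦ DA  (constrained at step 1)
    B ↦ DB  (constrained at step 1)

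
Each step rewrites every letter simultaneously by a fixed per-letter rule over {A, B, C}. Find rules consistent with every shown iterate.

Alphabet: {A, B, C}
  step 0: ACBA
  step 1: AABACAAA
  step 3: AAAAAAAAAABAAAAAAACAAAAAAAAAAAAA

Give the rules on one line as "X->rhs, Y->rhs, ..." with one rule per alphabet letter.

A->AA, B->ACA, C->B

  step 0 ⇒ step 1: ACBA ⇒ AA·B·ACA·AA
    A ↦ AA
    B ↦ ACA
    C ↦ B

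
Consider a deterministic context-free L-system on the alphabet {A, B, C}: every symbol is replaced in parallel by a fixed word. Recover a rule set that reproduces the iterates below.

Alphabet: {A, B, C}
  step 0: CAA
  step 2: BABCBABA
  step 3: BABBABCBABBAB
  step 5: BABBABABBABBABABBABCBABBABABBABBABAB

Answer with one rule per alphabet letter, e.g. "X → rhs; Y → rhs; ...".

  step 2 ⇒ step 3: BABCBABA ⇒ BA·B·BA·BC·BA·B·BA·B
    A ↦ B
    B ↦ BA
    C ↦ BC

A->B, B->BA, C->BC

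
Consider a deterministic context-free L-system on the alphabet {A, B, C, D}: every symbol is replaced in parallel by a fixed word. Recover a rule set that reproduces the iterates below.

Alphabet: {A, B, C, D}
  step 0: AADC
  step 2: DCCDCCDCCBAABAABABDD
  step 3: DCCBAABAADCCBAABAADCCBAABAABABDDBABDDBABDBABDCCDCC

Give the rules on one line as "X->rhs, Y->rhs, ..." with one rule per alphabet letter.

A->D, B->BAB, C->BAA, D->DCC

  step 2 ⇒ step 3: DCCDCCDCCBAABAABABDD ⇒ DCC·BAA·BAA·DCC·BAA·BAA·DCC·BAA·BAA·BAB·D·D·BAB·D·D·BAB·D·BAB·DCC·DCC
    A ↦ D
    B ↦ BAB
    C ↦ BAA
    D ↦ DCC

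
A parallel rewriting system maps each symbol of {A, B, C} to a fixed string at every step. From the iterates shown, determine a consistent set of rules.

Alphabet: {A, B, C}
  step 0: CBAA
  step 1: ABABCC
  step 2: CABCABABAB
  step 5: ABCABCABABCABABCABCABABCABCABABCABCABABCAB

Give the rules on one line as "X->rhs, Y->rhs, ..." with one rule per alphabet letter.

A->C, B->AB, C->AB

  step 1 ⇒ step 2: ABABCC ⇒ C·AB·C·AB·AB·AB
    A ↦ C
    B ↦ AB
    C ↦ AB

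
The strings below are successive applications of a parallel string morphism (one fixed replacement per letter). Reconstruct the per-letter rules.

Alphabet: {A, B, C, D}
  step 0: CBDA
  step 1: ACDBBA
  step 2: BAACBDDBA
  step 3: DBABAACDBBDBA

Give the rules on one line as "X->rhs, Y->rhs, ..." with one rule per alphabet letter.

  step 2 ⇒ step 3: BAACBDDBA ⇒ D·BA·BA·AC·D·B·B·D·BA
    A ↦ BA
    B ↦ D
    C ↦ AC
    D ↦ B

A->BA, B->D, C->AC, D->B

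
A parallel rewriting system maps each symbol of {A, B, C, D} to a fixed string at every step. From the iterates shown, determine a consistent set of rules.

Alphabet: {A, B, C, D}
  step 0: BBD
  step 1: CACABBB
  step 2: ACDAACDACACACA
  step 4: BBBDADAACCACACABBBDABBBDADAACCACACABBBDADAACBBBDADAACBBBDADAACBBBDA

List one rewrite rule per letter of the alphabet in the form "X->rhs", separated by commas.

  step 1 ⇒ step 2: CACABBB ⇒ AC·DA·AC·DA·CA·CA·CA
    A ↦ DA
    B ↦ CA
    C ↦ AC
  step 0 ⇒ step 1: BBD ⇒ CA·CA·BBB
    D ↦ BBB

A->DA, B->CA, C->AC, D->BBB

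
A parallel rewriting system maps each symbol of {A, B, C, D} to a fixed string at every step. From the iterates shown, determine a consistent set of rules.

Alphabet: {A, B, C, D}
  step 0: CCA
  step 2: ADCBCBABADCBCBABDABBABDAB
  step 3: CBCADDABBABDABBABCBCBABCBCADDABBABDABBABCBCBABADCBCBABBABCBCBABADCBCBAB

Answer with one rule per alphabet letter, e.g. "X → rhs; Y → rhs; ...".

  step 2 ⇒ step 3: ADCBCBABADCBCBABDABBABDAB ⇒ CBC·AD·DAB·BAB·DAB·BAB·CBC·BAB·CBC·AD·DAB·BAB·DAB·BAB·CBC·BAB·AD·CBC·BAB·BAB·CBC·BAB·AD·CBC·BAB
    A ↦ CBC
    B ↦ BAB
    C ↦ DAB
    D ↦ AD

A->CBC, B->BAB, C->DAB, D->AD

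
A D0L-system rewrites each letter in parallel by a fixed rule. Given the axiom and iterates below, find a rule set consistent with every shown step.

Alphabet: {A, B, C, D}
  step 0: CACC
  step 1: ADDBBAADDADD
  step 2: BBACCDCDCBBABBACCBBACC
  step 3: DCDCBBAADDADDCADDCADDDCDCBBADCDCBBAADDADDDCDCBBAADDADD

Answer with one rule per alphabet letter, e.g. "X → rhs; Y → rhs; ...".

A->BBA, B->DC, C->ADD, D->C

  step 2 ⇒ step 3: BBACCDCDCBBABBACCBBACC ⇒ DC·DC·BBA·ADD·ADD·C·ADD·C·ADD·DC·DC·BBA·DC·DC·BBA·ADD·ADD·DC·DC·BBA·ADD·ADD
    A ↦ BBA
    B ↦ DC
    C ↦ ADD
    D ↦ C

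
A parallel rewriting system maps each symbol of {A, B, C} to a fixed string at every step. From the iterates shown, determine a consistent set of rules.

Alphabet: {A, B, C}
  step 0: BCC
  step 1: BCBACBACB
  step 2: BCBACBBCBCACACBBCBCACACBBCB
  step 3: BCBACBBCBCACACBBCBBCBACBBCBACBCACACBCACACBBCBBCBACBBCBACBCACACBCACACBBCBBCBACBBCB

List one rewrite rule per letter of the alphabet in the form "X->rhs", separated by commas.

A->CAC, B->BCB, C->ACB

  step 2 ⇒ step 3: BCBACBBCBCACACBBCBCACACBBCB ⇒ BCB·ACB·BCB·CAC·ACB·BCB·BCB·ACB·BCB·ACB·CAC·ACB·CAC·ACB·BCB·BCB·ACB·BCB·ACB·CAC·ACB·CAC·ACB·BCB·BCB·ACB·BCB
    A ↦ CAC
    B ↦ BCB
    C ↦ ACB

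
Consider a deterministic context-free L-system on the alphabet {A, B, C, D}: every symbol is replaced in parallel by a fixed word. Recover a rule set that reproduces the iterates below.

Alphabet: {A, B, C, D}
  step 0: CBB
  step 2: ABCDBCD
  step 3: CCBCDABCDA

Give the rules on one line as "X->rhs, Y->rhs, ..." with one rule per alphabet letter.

A->CC, B->BC, C->D, D->A

  step 2 ⇒ step 3: ABCDBCD ⇒ CC·BC·D·A·BC·D·A
    A ↦ CC
    B ↦ BC
    C ↦ D
    D ↦ A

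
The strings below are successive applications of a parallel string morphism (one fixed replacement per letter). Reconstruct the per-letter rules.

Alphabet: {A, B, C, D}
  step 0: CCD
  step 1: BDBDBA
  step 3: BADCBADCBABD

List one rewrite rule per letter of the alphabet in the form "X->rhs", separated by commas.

  step 0 ⇒ step 1: CCD ⇒ BD·BD·BA
    C ↦ BD
    D ↦ BA
    A ↦ C  (constrained at step 1)
    B ↦ D  (constrained at step 1)

A->C, B->D, C->BD, D->BA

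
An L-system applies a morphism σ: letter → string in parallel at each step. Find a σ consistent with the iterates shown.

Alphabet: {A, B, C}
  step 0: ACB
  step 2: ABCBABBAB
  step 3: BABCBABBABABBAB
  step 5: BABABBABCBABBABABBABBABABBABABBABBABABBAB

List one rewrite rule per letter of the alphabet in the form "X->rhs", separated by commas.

  step 2 ⇒ step 3: ABCBABBAB ⇒ B·AB·CB·AB·B·AB·AB·B·AB
    A ↦ B
    B ↦ AB
    C ↦ CB

A->B, B->AB, C->CB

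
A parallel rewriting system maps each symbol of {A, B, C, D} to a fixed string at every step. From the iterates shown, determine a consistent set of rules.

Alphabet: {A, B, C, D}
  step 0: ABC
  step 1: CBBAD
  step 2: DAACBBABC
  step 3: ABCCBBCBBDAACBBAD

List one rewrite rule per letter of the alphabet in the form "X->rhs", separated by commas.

  step 2 ⇒ step 3: DAACBBABC ⇒ ABC·CBB·CBB·D·A·A·CBB·A·D
    A ↦ CBB
    B ↦ A
    C ↦ D
    D ↦ ABC

A->CBB, B->A, C->D, D->ABC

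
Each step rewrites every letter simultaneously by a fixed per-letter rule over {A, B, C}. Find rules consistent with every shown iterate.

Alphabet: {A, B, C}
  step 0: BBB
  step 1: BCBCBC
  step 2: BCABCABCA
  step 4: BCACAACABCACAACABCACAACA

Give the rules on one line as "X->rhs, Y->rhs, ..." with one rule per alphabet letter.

  step 1 ⇒ step 2: BCBCBC ⇒ BC·A·BC·A·BC·A
    B ↦ BC
    C ↦ A
    A ↦ CA  (constrained at step 2)

A->CA, B->BC, C->A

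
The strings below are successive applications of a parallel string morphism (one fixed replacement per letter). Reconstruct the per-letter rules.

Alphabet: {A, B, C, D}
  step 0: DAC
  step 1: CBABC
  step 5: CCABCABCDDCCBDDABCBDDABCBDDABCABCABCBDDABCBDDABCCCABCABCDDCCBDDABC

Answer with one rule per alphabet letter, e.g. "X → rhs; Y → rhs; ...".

  step 0 ⇒ step 1: DAC ⇒ C·B·ABC
    A ↦ B
    C ↦ ABC
    D ↦ C
    B ↦ DD  (constrained at step 1)

A->B, B->DD, C->ABC, D->C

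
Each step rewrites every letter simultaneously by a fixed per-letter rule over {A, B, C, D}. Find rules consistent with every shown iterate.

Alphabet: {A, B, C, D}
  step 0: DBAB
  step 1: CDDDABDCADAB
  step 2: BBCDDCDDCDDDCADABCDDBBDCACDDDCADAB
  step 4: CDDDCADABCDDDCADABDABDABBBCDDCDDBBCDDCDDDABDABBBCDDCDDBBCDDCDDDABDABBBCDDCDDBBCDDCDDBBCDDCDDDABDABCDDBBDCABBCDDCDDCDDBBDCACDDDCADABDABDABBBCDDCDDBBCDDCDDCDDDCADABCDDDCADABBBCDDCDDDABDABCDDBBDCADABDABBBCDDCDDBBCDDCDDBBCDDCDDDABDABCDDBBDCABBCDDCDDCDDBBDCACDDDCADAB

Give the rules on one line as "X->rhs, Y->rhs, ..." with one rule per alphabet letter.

A->DCA, B->DAB, C->BB, D->CDD

  step 1 ⇒ step 2: CDDDABDCADAB ⇒ BB·CDD·CDD·CDD·DCA·DAB·CDD·BB·DCA·CDD·DCA·DAB
    A ↦ DCA
    B ↦ DAB
    C ↦ BB
    D ↦ CDD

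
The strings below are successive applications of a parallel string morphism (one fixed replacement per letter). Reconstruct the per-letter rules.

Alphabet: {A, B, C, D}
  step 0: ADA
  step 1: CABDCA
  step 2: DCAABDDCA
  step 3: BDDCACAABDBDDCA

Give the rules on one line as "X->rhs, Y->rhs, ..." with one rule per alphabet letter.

A->CA, B->A, C->D, D->BD

  step 2 ⇒ step 3: DCAABDDCA ⇒ BD·D·CA·CA·A·BD·BD·D·CA
    A ↦ CA
    B ↦ A
    C ↦ D
    D ↦ BD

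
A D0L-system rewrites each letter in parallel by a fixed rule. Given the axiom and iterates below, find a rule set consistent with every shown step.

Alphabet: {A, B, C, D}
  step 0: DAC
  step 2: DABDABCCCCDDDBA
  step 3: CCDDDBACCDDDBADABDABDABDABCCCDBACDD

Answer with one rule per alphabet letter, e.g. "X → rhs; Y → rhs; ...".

  step 2 ⇒ step 3: DABDABCCCCDDDBA ⇒ C·CDD·DBA·C·CDD·DBA·DAB·DAB·DAB·DAB·C·C·C·DBA·CDD
    A ↦ CDD
    B ↦ DBA
    C ↦ DAB
    D ↦ C

A->CDD, B->DBA, C->DAB, D->C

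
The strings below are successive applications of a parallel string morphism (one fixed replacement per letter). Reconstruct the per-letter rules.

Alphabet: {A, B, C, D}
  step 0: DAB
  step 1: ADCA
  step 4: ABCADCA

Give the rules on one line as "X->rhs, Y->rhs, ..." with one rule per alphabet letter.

A->C, B->A, C->B, D->AD

  step 0 ⇒ step 1: DAB ⇒ AD·C·A
    A ↦ C
    B ↦ A
    D ↦ AD
    C ↦ B  (constrained at step 1)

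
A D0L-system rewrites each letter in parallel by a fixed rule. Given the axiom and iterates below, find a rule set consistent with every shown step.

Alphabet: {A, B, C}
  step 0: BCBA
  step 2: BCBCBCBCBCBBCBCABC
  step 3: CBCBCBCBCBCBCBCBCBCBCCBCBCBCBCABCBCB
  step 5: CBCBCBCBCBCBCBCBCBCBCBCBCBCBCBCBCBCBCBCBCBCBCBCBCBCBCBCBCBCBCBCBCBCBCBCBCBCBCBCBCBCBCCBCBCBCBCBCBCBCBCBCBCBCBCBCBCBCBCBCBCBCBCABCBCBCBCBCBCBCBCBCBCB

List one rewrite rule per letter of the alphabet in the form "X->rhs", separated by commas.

A->CAB, B->C, C->BCB

  step 2 ⇒ step 3: BCBCBCBCBCBBCBCABC ⇒ C·BCB·C·BCB·C·BCB·C·BCB·C·BCB·C·C·BCB·C·BCB·CAB·C·BCB
    A ↦ CAB
    B ↦ C
    C ↦ BCB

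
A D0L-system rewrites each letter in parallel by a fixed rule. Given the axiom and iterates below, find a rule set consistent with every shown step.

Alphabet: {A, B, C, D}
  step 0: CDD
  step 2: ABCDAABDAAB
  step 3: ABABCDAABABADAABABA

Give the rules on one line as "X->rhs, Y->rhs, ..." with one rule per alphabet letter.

  step 2 ⇒ step 3: ABCDAABDAAB ⇒ AB·A·BC·DA·AB·AB·A·DA·AB·AB·A
    A ↦ AB
    B ↦ A
    C ↦ BC
    D ↦ DA

A->AB, B->A, C->BC, D->DA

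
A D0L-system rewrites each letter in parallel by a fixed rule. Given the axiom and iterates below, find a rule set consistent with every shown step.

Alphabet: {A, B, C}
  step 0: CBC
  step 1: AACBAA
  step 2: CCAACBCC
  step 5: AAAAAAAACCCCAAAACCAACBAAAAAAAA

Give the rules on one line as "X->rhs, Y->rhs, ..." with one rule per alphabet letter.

  step 1 ⇒ step 2: AACBAA ⇒ C·C·AA·CB·C·C
    A ↦ C
    B ↦ CB
    C ↦ AA

A->C, B->CB, C->AA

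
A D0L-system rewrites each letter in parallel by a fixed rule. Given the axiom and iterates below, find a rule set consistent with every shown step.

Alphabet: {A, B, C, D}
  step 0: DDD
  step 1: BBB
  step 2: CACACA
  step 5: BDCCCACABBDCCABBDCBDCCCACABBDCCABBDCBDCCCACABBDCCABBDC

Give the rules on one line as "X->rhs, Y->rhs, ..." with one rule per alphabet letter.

  step 1 ⇒ step 2: BBB ⇒ CA·CA·CA
    B ↦ CA
    A ↦ C  (constrained at step 2)
    C ↦ BDC  (constrained at step 2)
  step 0 ⇒ step 1: DDD ⇒ B·B·B
    D ↦ B

A->C, B->CA, C->BDC, D->B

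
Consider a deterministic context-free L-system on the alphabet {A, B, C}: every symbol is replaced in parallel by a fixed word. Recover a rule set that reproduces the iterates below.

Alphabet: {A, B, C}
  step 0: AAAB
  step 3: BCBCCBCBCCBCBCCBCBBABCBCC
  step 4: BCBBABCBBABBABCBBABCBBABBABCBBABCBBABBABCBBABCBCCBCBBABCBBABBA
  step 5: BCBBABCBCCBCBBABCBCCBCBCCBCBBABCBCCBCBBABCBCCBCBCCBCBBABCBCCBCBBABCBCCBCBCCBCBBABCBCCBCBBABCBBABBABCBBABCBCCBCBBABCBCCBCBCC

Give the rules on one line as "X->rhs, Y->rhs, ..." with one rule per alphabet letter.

A->C, B->BC, C->BBA

  step 4 ⇒ step 5: BCBBABCBBABBABCBBABCBBABBABCBBABCBBABBABCBBABCBCCBCBBABCBBABBA ⇒ BC·BBA·BC·BC·C·BC·BBA·BC·BC·C·BC·BC·C·BC·BBA·BC·BC·C·BC·BBA·BC·BC·C·BC·BC·C·BC·BBA·BC·BC·C·BC·BBA·BC·BC·C·BC·BC·C·BC·BBA·BC·BC·C·BC·BBA·BC·BBA·BBA·BC·BBA·BC·BC·C·BC·BBA·BC·BC·C·BC·BC·C
    A ↦ C
    B ↦ BC
    C ↦ BBA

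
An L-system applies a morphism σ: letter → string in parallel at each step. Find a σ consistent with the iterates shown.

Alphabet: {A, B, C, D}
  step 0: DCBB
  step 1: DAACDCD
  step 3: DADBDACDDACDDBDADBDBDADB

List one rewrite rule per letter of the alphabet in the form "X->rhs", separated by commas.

  step 0 ⇒ step 1: DCBB ⇒ DA·A·CD·CD
    B ↦ CD
    C ↦ A
    D ↦ DA
    A ↦ DB  (constrained at step 1)

A->DB, B->CD, C->A, D->DA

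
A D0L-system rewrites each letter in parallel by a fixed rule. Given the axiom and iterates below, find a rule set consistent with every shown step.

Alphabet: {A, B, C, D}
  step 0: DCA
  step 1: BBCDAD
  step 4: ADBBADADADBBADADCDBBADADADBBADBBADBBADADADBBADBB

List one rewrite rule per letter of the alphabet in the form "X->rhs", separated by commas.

A->AD, B->AD, C->CD, D->BB

  step 0 ⇒ step 1: DCA ⇒ BB·CD·AD
    A ↦ AD
    C ↦ CD
    D ↦ BB
    B ↦ AD  (constrained at step 1)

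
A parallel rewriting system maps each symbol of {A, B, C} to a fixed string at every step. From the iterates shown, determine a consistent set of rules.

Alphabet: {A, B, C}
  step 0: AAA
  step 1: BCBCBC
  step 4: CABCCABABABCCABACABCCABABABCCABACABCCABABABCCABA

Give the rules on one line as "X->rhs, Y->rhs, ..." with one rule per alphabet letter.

  step 0 ⇒ step 1: AAA ⇒ BC·BC·BC
    A ↦ BC
    B ↦ CA  (constrained at step 1)
    C ↦ BA  (constrained at step 1)

A->BC, B->CA, C->BA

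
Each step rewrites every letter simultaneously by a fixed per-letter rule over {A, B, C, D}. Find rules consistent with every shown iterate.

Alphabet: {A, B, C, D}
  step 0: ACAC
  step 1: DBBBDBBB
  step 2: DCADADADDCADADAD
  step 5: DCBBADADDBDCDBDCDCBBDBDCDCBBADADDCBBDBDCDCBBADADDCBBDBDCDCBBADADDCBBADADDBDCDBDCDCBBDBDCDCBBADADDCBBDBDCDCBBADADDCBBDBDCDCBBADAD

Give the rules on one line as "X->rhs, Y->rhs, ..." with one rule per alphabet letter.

  step 1 ⇒ step 2: DBBBDBBB ⇒ DC·AD·AD·AD·DC·AD·AD·AD
    B ↦ AD
    D ↦ DC
  step 0 ⇒ step 1: ACAC ⇒ DB·BB·DB·BB
    A ↦ DB
  step 0 ⇒ step 1: ACAC ⇒ DB·BB·DB·BB
    C ↦ BB

A->DB, B->AD, C->BB, D->DC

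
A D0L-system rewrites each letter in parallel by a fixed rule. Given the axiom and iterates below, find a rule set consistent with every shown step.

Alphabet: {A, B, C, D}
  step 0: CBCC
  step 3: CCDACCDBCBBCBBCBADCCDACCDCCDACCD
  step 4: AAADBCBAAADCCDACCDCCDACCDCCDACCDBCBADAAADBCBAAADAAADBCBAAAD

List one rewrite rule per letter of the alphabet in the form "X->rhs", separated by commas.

A->BCB, B->CCD, C->A, D->AD

  step 3 ⇒ step 4: CCDACCDBCBBCBBCBADCCDACCDCCDACCD ⇒ A·A·AD·BCB·A·A·AD·CCD·A·CCD·CCD·A·CCD·CCD·A·CCD·BCB·AD·A·A·AD·BCB·A·A·AD·A·A·AD·BCB·A·A·AD
    A ↦ BCB
    B ↦ CCD
    C ↦ A
    D ↦ AD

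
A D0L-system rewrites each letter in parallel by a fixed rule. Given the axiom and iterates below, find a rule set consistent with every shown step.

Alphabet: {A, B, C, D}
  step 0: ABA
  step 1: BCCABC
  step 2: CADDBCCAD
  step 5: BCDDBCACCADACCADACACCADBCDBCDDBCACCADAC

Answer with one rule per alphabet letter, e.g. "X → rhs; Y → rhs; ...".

A->BC, B->CA, C->D, D->AC

  step 1 ⇒ step 2: BCCABC ⇒ CA·D·D·BC·CA·D
    A ↦ BC
    B ↦ CA
    C ↦ D
    D ↦ AC  (constrained at step 2)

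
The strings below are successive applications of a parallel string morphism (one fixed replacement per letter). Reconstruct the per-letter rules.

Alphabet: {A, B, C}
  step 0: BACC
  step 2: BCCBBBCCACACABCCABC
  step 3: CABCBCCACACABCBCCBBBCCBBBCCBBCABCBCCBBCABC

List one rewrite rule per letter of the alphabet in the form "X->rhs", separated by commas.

  step 2 ⇒ step 3: BCCBBBCCACACABCCABC ⇒ CA·BC·BC·CA·CA·CA·BC·BC·CBB·BC·CBB·BC·CBB·CA·BC·BC·CBB·CA·BC
    A ↦ CBB
    B ↦ CA
    C ↦ BC

A->CBB, B->CA, C->BC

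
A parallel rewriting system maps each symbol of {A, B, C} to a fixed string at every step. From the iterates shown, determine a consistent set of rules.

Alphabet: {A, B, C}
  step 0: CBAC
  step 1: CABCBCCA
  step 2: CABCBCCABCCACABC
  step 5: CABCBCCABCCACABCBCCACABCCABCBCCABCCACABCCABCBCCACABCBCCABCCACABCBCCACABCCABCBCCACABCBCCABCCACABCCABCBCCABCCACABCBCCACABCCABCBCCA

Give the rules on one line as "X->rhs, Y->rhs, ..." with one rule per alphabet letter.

  step 1 ⇒ step 2: CABCBCCA ⇒ CA·BC·BC·CA·BC·CA·CA·BC
    A ↦ BC
    B ↦ BC
    C ↦ CA

A->BC, B->BC, C->CA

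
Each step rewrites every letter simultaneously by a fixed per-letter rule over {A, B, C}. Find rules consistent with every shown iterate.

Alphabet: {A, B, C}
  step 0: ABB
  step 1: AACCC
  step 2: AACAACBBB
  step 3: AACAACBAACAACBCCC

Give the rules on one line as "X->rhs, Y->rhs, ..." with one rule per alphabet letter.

A->AAC, B->C, C->B

  step 2 ⇒ step 3: AACAACBBB ⇒ AAC·AAC·B·AAC·AAC·B·C·C·C
    A ↦ AAC
    B ↦ C
    C ↦ B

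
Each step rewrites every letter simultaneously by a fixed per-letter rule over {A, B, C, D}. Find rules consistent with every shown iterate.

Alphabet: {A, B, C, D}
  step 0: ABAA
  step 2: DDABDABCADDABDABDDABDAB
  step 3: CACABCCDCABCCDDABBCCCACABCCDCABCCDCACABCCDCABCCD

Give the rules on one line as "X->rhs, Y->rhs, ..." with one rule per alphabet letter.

  step 2 ⇒ step 3: DDABDABCADDABDABDDABDAB ⇒ CA·CA·BCC·D·CA·BCC·D·DAB·BCC·CA·CA·BCC·D·CA·BCC·D·CA·CA·BCC·D·CA·BCC·D
    A ↦ BCC
    B ↦ D
    C ↦ DAB
    D ↦ CA

A->BCC, B->D, C->DAB, D->CA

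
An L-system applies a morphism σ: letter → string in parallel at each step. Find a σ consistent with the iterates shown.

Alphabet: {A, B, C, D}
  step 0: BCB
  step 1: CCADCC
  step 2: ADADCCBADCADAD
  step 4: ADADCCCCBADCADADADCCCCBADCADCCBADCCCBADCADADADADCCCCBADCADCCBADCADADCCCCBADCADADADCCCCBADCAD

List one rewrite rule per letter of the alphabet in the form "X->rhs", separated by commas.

  step 1 ⇒ step 2: CCADCC ⇒ AD·AD·CCB·ADC·AD·AD
    A ↦ CCB
    C ↦ AD
    D ↦ ADC
  step 0 ⇒ step 1: BCB ⇒ CC·AD·CC
    B ↦ CC

A->CCB, B->CC, C->AD, D->ADC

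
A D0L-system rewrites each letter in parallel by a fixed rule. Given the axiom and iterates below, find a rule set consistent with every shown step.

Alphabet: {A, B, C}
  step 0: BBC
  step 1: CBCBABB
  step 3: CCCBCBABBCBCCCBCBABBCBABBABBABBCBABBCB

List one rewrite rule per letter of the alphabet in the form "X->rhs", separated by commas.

  step 0 ⇒ step 1: BBC ⇒ CB·CB·ABB
    B ↦ CB
    C ↦ ABB
    A ↦ CC  (constrained at step 1)

A->CC, B->CB, C->ABB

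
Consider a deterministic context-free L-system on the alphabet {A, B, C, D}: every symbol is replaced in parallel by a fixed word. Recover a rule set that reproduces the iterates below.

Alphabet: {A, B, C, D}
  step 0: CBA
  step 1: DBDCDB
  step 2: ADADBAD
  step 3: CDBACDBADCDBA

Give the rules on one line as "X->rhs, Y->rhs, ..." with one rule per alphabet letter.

  step 2 ⇒ step 3: ADADBAD ⇒ CDB·A·CDB·A·D·CDB·A
    A ↦ CDB
    B ↦ D
    D ↦ A
  step 0 ⇒ step 1: CBA ⇒ DB·D·CDB
    C ↦ DB

A->CDB, B->D, C->DB, D->A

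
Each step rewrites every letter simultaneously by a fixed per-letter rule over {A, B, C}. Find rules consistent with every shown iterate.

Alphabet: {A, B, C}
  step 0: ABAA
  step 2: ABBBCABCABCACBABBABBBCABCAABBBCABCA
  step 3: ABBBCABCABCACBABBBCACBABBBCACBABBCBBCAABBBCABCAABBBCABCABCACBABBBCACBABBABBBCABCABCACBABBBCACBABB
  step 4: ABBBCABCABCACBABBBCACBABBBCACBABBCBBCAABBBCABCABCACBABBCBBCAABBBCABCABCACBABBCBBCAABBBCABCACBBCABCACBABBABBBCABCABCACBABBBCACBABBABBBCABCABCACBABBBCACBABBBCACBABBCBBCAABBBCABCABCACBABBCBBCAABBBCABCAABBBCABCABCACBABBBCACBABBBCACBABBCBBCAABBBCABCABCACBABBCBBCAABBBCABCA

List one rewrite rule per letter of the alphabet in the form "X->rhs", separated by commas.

  step 3 ⇒ step 4: ABBBCABCABCACBABBBCACBABBBCACBABBCBBCAABBBCABCAABBBCABCABCACBABBBCACBABBABBBCABCABCACBABBBCACBABB ⇒ ABB·BCA·BCA·BCA·CB·ABB·BCA·CB·ABB·BCA·CB·ABB·CB·BCA·ABB·BCA·BCA·BCA·CB·ABB·CB·BCA·ABB·BCA·BCA·BCA·CB·ABB·CB·BCA·ABB·BCA·BCA·CB·BCA·BCA·CB·ABB·ABB·BCA·BCA·BCA·CB·ABB·BCA·CB·ABB·ABB·BCA·BCA·BCA·CB·ABB·BCA·CB·ABB·BCA·CB·ABB·CB·BCA·ABB·BCA·BCA·BCA·CB·ABB·CB·BCA·ABB·BCA·BCA·ABB·BCA·BCA·BCA·CB·ABB·BCA·CB·ABB·BCA·CB·ABB·CB·BCA·ABB·BCA·BCA·BCA·CB·ABB·CB·BCA·ABB·BCA·BCA
    A ↦ ABB
    B ↦ BCA
    C ↦ CB

A->ABB, B->BCA, C->CB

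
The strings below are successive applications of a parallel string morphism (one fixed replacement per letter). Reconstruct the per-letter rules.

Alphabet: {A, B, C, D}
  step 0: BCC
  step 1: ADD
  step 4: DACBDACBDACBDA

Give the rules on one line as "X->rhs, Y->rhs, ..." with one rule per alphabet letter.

  step 0 ⇒ step 1: BCC ⇒ A·D·D
    B ↦ A
    C ↦ D
    A ↦ DA  (constrained at step 1)
    D ↦ CB  (constrained at step 1)

A->DA, B->A, C->D, D->CB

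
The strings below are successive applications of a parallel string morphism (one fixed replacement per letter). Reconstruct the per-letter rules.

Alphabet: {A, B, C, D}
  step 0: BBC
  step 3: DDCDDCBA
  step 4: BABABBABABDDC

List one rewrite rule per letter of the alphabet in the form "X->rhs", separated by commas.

A->DC, B->D, C->B, D->BA

  step 3 ⇒ step 4: DDCDDCBA ⇒ BA·BA·B·BA·BA·B·D·DC
    A ↦ DC
    B ↦ D
    C ↦ B
    D ↦ BA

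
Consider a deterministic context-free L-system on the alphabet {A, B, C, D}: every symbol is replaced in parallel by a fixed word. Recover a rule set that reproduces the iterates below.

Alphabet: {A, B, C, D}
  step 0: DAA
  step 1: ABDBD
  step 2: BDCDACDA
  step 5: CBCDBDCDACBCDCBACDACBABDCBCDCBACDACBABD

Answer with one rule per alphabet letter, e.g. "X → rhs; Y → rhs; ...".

A->BD, B->CD, C->CB, D->A

  step 1 ⇒ step 2: ABDBD ⇒ BD·CD·A·CD·A
    A ↦ BD
    B ↦ CD
    D ↦ A
    C ↦ CB  (constrained at step 2)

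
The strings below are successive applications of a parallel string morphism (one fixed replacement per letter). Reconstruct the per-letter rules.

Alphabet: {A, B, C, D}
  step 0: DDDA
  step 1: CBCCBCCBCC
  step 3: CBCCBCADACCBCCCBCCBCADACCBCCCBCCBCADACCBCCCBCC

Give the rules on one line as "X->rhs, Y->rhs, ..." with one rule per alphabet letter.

  step 0 ⇒ step 1: DDDA ⇒ CBC·CBC·CBC·C
    A ↦ C
    D ↦ CBC
    B ↦ BCA  (constrained at step 1)
    C ↦ DA  (constrained at step 1)

A->C, B->BCA, C->DA, D->CBC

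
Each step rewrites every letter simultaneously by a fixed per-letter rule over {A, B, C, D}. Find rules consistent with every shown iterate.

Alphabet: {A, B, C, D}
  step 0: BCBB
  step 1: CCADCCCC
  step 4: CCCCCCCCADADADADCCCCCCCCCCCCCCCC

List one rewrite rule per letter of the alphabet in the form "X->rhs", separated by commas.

A->B, B->CC, C->AD, D->B

  step 0 ⇒ step 1: BCBB ⇒ CC·AD·CC·CC
    B ↦ CC
    C ↦ AD
    A ↦ B  (constrained at step 1)
    D ↦ B  (constrained at step 1)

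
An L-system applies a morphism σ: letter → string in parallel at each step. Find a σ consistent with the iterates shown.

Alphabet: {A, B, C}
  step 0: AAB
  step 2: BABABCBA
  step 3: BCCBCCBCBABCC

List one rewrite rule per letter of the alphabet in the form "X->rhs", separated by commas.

  step 2 ⇒ step 3: BABABCBA ⇒ BC·C·BC·C·BC·BA·BC·C
    A ↦ C
    B ↦ BC
    C ↦ BA

A->C, B->BC, C->BA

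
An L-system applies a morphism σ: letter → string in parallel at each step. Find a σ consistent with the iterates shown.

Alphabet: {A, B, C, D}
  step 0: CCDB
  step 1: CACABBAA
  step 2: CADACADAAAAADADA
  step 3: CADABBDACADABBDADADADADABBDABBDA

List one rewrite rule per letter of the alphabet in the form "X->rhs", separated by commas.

A->DA, B->AA, C->CA, D->BB

  step 2 ⇒ step 3: CADACADAAAAADADA ⇒ CA·DA·BB·DA·CA·DA·BB·DA·DA·DA·DA·DA·BB·DA·BB·DA
    A ↦ DA
    C ↦ CA
    D ↦ BB
  step 0 ⇒ step 1: CCDB ⇒ CA·CA·BB·AA
    B ↦ AA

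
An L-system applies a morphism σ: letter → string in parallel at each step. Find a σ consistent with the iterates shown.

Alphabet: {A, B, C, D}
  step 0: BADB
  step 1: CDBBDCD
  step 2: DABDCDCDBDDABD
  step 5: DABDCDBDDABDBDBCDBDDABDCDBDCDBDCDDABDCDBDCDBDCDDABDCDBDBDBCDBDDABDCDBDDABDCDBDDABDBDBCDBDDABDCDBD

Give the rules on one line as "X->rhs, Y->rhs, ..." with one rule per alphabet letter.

  step 1 ⇒ step 2: CDBBDCD ⇒ DA·BD·CD·CD·BD·DA·BD
    B ↦ CD
    C ↦ DA
    D ↦ BD
  step 0 ⇒ step 1: BADB ⇒ CD·B·BD·CD
    A ↦ B

A->B, B->CD, C->DA, D->BD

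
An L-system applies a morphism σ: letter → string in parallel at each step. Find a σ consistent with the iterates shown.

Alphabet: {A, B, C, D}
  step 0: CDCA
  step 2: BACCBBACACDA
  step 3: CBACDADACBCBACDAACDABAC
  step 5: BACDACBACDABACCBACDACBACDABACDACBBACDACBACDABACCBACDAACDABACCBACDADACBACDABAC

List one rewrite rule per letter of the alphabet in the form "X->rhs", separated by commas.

A->AC, B->CB, C->DA, D->B

  step 2 ⇒ step 3: BACCBBACACDA ⇒ CB·AC·DA·DA·CB·CB·AC·DA·AC·DA·B·AC
    A ↦ AC
    B ↦ CB
    C ↦ DA
    D ↦ B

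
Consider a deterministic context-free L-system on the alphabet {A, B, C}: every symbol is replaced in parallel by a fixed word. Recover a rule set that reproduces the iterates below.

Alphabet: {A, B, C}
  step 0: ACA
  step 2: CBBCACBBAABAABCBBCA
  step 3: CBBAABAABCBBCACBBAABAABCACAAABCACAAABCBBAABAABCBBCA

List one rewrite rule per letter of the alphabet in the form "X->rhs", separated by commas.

  step 2 ⇒ step 3: CBBCACBBAABAABCBBCA ⇒ CBB·AAB·AAB·CBB·CA·CBB·AAB·AAB·CA·CA·AAB·CA·CA·AAB·CBB·AAB·AAB·CBB·CA
    A ↦ CA
    B ↦ AAB
    C ↦ CBB

A->CA, B->AAB, C->CBB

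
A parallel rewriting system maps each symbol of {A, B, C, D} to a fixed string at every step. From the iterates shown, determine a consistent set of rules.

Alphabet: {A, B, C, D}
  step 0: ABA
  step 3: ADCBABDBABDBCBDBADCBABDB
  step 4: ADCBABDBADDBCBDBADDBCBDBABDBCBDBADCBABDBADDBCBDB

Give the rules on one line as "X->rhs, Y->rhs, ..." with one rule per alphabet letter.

  step 3 ⇒ step 4: ADCBABDBABDBCBDBADCBABDB ⇒ AD·CB·AB·DB·AD·DB·CB·DB·AD·DB·CB·DB·AB·DB·CB·DB·AD·CB·AB·DB·AD·DB·CB·DB
    A ↦ AD
    B ↦ DB
    C ↦ AB
    D ↦ CB

A->AD, B->DB, C->AB, D->CB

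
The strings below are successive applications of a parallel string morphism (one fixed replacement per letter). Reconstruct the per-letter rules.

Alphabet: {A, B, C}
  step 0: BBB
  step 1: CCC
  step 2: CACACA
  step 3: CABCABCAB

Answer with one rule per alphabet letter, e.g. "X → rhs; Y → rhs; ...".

A->B, B->C, C->CA

  step 2 ⇒ step 3: CACACA ⇒ CA·B·CA·B·CA·B
    A ↦ B
    C ↦ CA
  step 0 ⇒ step 1: BBB ⇒ C·C·C
    B ↦ C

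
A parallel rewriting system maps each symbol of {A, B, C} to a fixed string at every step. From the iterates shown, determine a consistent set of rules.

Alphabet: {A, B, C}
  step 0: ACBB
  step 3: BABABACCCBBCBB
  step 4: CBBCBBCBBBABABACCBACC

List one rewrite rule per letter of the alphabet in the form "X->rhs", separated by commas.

A->BB, B->C, C->BA

  step 3 ⇒ step 4: BABABACCCBBCBB ⇒ C·BB·C·BB·C·BB·BA·BA·BA·C·C·BA·C·C
    A ↦ BB
    B ↦ C
    C ↦ BA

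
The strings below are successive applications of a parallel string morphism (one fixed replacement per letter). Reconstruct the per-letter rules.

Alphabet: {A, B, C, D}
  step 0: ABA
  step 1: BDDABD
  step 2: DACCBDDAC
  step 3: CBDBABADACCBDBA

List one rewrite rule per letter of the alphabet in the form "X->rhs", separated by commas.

  step 2 ⇒ step 3: DACCBDDAC ⇒ C·BD·BA·BA·DA·C·C·BD·BA
    A ↦ BD
    B ↦ DA
    C ↦ BA
    D ↦ C

A->BD, B->DA, C->BA, D->C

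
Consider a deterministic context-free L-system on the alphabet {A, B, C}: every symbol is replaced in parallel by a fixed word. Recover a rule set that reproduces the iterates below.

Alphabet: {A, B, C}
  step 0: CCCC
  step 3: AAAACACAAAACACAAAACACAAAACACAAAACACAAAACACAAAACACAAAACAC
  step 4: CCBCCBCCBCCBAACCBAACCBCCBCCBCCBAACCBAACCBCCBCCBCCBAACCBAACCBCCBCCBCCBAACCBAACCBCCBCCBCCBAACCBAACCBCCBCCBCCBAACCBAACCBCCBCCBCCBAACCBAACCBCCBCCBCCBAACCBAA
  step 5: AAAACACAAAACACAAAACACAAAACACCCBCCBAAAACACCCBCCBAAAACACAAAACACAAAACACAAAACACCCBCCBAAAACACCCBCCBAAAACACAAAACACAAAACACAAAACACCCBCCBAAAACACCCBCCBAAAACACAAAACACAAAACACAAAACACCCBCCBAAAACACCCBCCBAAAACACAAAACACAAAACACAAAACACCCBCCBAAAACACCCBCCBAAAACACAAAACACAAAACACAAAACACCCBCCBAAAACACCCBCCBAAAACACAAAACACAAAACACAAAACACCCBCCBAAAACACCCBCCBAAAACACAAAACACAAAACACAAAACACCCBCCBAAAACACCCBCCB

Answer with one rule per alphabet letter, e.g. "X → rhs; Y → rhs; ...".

  step 4 ⇒ step 5: CCBCCBCCBCCBAACCBAACCBCCBCCBCCBAACCBAACCBCCBCCBCCBAACCBAACCBCCBCCBCCBAACCBAACCBCCBCCBCCBAACCBAACCBCCBCCBCCBAACCBAACCBCCBCCBCCBAACCBAACCBCCBCCBCCBAACCBAA ⇒ AA·AA·CAC·AA·AA·CAC·AA·AA·CAC·AA·AA·CAC·CCB·CCB·AA·AA·CAC·CCB·CCB·AA·AA·CAC·AA·AA·CAC·AA·AA·CAC·AA·AA·CAC·CCB·CCB·AA·AA·CAC·CCB·CCB·AA·AA·CAC·AA·AA·CAC·AA·AA·CAC·AA·AA·CAC·CCB·CCB·AA·AA·CAC·CCB·CCB·AA·AA·CAC·AA·AA·CAC·AA·AA·CAC·AA·AA·CAC·CCB·CCB·AA·AA·CAC·CCB·CCB·AA·AA·CAC·AA·AA·CAC·AA·AA·CAC·AA·AA·CAC·CCB·CCB·AA·AA·CAC·CCB·CCB·AA·AA·CAC·AA·AA·CAC·AA·AA·CAC·AA·AA·CAC·CCB·CCB·AA·AA·CAC·CCB·CCB·AA·AA·CAC·AA·AA·CAC·AA·AA·CAC·AA·AA·CAC·CCB·CCB·AA·AA·CAC·CCB·CCB·AA·AA·CAC·AA·AA·CAC·AA·AA·CAC·AA·AA·CAC·CCB·CCB·AA·AA·CAC·CCB·CCB
    A ↦ CCB
    B ↦ CAC
    C ↦ AA

A->CCB, B->CAC, C->AA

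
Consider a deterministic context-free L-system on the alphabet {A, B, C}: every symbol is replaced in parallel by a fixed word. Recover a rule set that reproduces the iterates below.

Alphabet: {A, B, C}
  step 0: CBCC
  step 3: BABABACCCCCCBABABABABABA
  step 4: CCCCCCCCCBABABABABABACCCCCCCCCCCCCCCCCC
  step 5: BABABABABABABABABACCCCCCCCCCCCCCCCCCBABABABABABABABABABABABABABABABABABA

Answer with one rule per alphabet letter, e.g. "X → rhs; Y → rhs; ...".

A->C, B->CC, C->BA

  step 4 ⇒ step 5: CCCCCCCCCBABABABABABACCCCCCCCCCCCCCCCCC ⇒ BA·BA·BA·BA·BA·BA·BA·BA·BA·CC·C·CC·C·CC·C·CC·C·CC·C·CC·C·BA·BA·BA·BA·BA·BA·BA·BA·BA·BA·BA·BA·BA·BA·BA·BA·BA·BA
    A ↦ C
    B ↦ CC
    C ↦ BA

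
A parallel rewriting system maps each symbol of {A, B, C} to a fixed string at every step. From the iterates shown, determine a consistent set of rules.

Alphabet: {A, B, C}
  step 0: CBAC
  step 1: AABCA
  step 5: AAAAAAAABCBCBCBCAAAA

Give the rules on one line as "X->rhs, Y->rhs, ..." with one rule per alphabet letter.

A->BC, B->A, C->A

  step 0 ⇒ step 1: CBAC ⇒ A·A·BC·A
    A ↦ BC
    B ↦ A
    C ↦ A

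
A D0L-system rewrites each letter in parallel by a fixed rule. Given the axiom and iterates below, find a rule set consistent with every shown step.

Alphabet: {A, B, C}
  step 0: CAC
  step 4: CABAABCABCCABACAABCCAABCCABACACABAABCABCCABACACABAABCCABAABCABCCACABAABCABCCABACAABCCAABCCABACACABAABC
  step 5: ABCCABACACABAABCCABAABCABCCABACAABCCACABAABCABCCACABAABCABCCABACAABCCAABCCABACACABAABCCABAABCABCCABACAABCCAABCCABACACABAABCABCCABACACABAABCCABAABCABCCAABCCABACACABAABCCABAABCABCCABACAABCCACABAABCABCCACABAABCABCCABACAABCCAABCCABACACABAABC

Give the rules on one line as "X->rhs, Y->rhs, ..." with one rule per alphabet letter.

A->CA, B->BA, C->ABC

  step 4 ⇒ step 5: CABAABCABCCABACAABCCAABCCABACACABAABCABCCABACACABAABCCABAABCABCCACABAABCABCCABACAABCCAABCCABACACABAABC ⇒ ABC·CA·BA·CA·CA·BA·ABC·CA·BA·ABC·ABC·CA·BA·CA·ABC·CA·CA·BA·ABC·ABC·CA·CA·BA·ABC·ABC·CA·BA·CA·ABC·CA·ABC·CA·BA·CA·CA·BA·ABC·CA·BA·ABC·ABC·CA·BA·CA·ABC·CA·ABC·CA·BA·CA·CA·BA·ABC·ABC·CA·BA·CA·CA·BA·ABC·CA·BA·ABC·ABC·CA·ABC·CA·BA·CA·CA·BA·ABC·CA·BA·ABC·ABC·CA·BA·CA·ABC·CA·CA·BA·ABC·ABC·CA·CA·BA·ABC·ABC·CA·BA·CA·ABC·CA·ABC·CA·BA·CA·CA·BA·ABC
    A ↦ CA
    B ↦ BA
    C ↦ ABC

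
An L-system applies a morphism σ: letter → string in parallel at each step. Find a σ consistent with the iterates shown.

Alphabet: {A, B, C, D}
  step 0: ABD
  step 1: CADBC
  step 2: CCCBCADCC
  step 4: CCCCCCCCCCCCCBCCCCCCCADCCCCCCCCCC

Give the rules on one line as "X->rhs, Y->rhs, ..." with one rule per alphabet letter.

  step 1 ⇒ step 2: CADBC ⇒ CC·C·BC·AD·CC
    A ↦ C
    B ↦ AD
    C ↦ CC
    D ↦ BC

A->C, B->AD, C->CC, D->BC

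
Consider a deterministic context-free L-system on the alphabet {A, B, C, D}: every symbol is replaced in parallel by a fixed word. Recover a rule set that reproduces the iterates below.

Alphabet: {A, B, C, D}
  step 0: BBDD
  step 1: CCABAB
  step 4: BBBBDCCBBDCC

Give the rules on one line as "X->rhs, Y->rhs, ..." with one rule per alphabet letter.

  step 0 ⇒ step 1: BBDD ⇒ C·C·AB·AB
    B ↦ C
    D ↦ AB
    A ↦ BD  (constrained at step 1)
    C ↦ B  (constrained at step 1)

A->BD, B->C, C->B, D->AB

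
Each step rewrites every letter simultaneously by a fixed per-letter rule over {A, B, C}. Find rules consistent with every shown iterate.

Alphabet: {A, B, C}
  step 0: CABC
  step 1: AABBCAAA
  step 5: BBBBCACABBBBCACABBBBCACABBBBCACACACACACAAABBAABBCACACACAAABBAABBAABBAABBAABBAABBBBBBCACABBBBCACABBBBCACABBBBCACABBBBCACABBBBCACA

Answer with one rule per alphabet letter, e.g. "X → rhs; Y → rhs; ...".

  step 0 ⇒ step 1: CABC ⇒ AA·BB·CA·AA
    A ↦ BB
    B ↦ CA
    C ↦ AA

A->BB, B->CA, C->AA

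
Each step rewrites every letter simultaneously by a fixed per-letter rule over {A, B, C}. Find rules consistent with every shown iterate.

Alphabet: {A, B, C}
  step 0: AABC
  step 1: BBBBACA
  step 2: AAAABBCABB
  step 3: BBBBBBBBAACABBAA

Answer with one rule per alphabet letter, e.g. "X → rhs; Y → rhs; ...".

A->BB, B->A, C->CA

  step 2 ⇒ step 3: AAAABBCABB ⇒ BB·BB·BB·BB·A·A·CA·BB·A·A
    A ↦ BB
    B ↦ A
    C ↦ CA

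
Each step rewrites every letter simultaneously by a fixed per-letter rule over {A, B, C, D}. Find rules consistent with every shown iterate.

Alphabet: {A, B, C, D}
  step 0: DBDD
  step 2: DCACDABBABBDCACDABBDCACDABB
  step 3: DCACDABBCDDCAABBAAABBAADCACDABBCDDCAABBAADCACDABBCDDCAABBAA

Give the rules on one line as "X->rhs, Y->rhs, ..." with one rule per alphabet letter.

  step 2 ⇒ step 3: DCACDABBABBDCACDABBDCACDABB ⇒ DCA·CD·ABB·CD·DCA·ABB·A·A·ABB·A·A·DCA·CD·ABB·CD·DCA·ABB·A·A·DCA·CD·ABB·CD·DCA·ABB·A·A
    A ↦ ABB
    B ↦ A
    C ↦ CD
    D ↦ DCA

A->ABB, B->A, C->CD, D->DCA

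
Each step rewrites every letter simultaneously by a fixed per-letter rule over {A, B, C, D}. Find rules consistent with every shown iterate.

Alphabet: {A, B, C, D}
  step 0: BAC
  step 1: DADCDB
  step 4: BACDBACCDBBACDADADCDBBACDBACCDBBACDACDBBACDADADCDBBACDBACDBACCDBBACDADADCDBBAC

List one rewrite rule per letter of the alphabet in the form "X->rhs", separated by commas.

  step 0 ⇒ step 1: BAC ⇒ DA·D·CDB
    A ↦ D
    B ↦ DA
    C ↦ CDB
    D ↦ BAC  (constrained at step 1)

A->D, B->DA, C->CDB, D->BAC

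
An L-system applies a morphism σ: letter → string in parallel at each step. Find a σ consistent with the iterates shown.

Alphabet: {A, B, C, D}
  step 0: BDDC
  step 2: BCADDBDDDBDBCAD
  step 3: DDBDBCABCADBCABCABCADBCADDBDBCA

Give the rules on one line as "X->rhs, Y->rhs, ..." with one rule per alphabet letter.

A->D, B->D, C->DB, D->BCA

  step 2 ⇒ step 3: BCADDBDDDBDBCAD ⇒ D·DB·D·BCA·BCA·D·BCA·BCA·BCA·D·BCA·D·DB·D·BCA
    A ↦ D
    B ↦ D
    C ↦ DB
    D ↦ BCA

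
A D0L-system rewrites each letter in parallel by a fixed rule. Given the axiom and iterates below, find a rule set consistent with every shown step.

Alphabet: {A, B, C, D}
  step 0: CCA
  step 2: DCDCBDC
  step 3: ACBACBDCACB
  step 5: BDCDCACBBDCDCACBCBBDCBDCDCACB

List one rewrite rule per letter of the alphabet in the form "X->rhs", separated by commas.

A->CB, B->DC, C->B, D->AC

  step 2 ⇒ step 3: DCDCBDC ⇒ AC·B·AC·B·DC·AC·B
    B ↦ DC
    C ↦ B
    D ↦ AC
    A ↦ CB  (constrained at step 0)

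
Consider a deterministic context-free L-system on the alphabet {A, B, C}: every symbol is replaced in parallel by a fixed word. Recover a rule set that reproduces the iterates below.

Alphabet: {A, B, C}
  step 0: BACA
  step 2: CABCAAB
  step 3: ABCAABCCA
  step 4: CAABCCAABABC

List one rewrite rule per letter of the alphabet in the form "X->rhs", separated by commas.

A->C, B->A, C->AB

  step 3 ⇒ step 4: ABCAABCCA ⇒ C·A·AB·C·C·A·AB·AB·C
    A ↦ C
    B ↦ A
    C ↦ AB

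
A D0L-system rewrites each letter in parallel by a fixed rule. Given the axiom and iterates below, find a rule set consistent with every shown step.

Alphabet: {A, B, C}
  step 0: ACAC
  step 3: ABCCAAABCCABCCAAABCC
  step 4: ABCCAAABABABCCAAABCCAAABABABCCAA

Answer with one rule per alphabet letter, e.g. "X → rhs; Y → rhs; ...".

A->AB, B->CC, C->A

  step 3 ⇒ step 4: ABCCAAABCCABCCAAABCC ⇒ AB·CC·A·A·AB·AB·AB·CC·A·A·AB·CC·A·A·AB·AB·AB·CC·A·A
    A ↦ AB
    B ↦ CC
    C ↦ A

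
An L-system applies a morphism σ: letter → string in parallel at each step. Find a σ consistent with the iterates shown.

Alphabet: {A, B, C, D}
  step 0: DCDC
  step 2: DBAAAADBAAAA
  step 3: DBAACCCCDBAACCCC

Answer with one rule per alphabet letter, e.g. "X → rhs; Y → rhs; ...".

A->C, B->AA, C->B, D->DB

  step 2 ⇒ step 3: DBAAAADBAAAA ⇒ DB·AA·C·C·C·C·DB·AA·C·C·C·C
    A ↦ C
    B ↦ AA
    D ↦ DB
    C ↦ B  (constrained at step 0)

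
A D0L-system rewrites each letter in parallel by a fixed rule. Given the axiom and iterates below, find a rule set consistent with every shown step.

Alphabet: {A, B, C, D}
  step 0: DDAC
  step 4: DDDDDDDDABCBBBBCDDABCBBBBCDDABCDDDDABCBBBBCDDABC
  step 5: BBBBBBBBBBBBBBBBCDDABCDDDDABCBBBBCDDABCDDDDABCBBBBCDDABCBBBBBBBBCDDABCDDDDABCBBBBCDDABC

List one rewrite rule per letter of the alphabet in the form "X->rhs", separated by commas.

A->CD, B->D, C->ABC, D->BB

  step 4 ⇒ step 5: DDDDDDDDABCBBBBCDDABCBBBBCDDABCDDDDABCBBBBCDDABC ⇒ BB·BB·BB·BB·BB·BB·BB·BB·CD·D·ABC·D·D·D·D·ABC·BB·BB·CD·D·ABC·D·D·D·D·ABC·BB·BB·CD·D·ABC·BB·BB·BB·BB·CD·D·ABC·D·D·D·D·ABC·BB·BB·CD·D·ABC
    A ↦ CD
    B ↦ D
    C ↦ ABC
    D ↦ BB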